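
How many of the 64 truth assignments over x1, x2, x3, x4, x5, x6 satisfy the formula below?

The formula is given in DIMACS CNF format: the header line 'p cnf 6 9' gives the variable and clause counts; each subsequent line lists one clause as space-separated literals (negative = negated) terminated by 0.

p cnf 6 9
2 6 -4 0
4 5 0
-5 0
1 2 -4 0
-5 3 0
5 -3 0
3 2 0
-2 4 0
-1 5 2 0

There are 2^6 = 64 truth assignments over (x1, x2, x3, x4, x5, x6).
Split on x4. With x4 = True, the clauses containing x4 are satisfied and ¬x4 drops from the rest; 4 of the 2^5 = 32 assignments to the other variables satisfy what remains.
With x4 = False, by the same count on the reduced clause set, 0 assignments work.
(One model: x1=F, x2=T, x3=F, x4=T, x5=F, x6=F.)
Total: 4 + 0 = 4.

4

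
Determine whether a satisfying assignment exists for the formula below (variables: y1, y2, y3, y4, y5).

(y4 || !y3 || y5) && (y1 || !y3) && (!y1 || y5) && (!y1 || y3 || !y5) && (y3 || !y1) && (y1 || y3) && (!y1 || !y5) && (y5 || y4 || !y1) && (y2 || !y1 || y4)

Suppose y1 = true.
From the singleton clause (y5), y5 = true.
Now (!y5) is unsatisfied and unit — conflict.
Backtrack on y1: now try y1 = false.
From the singleton clause (!y3), y3 = false.
Now (y3) is unsatisfied and unit — conflict.
Either choice for y1 ends in contradiction.
No assignment satisfies every clause.

No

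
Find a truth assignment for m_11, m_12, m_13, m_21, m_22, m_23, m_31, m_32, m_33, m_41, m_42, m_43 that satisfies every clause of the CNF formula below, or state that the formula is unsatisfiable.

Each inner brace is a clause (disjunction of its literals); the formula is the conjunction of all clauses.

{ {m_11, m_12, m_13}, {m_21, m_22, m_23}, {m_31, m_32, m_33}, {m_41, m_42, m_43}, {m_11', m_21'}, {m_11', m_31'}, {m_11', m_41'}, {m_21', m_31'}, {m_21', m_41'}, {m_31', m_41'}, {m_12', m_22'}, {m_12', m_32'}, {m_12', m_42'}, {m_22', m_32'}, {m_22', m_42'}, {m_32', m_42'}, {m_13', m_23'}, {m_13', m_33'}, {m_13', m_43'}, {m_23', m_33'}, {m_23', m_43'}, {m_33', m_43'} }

Suppose m_11 = 0.
Suppose m_12 = 1.
(m_22') alone gives m_22 = 0.
(m_32') alone gives m_32 = 0.
(m_42') alone gives m_42 = 0.
Suppose m_21 = 1.
(m_31') alone gives m_31 = 0.
(m_33) alone gives m_33 = 1.
(m_41') alone gives m_41 = 0.
(m_43) alone gives m_43 = 1.
Now (m_43') is unsatisfied and unit — conflict.
So m_21 must be the other value — set m_21 = 0.
(m_23) alone gives m_23 = 1.
(m_13') alone gives m_13 = 0.
(m_33') alone gives m_33 = 0.
(m_31) alone gives m_31 = 1.
(m_41') alone gives m_41 = 0.
(m_43) alone gives m_43 = 1.
Now (m_43') is unsatisfied and unit — conflict.
Neither m_21 = 1 nor m_21 = 0 works.
So m_12 must be the other value — set m_12 = 0.
(m_13) alone gives m_13 = 1.
(m_23') alone gives m_23 = 0.
(m_33') alone gives m_33 = 0.
(m_43') alone gives m_43 = 0.
Suppose m_21 = 1.
(m_31') alone gives m_31 = 0.
(m_32) alone gives m_32 = 1.
(m_41') alone gives m_41 = 0.
(m_42) alone gives m_42 = 1.
Now (m_42') is unsatisfied and unit — conflict.
So m_21 must be the other value — set m_21 = 0.
(m_22) alone gives m_22 = 1.
(m_32') alone gives m_32 = 0.
(m_31) alone gives m_31 = 1.
(m_41') alone gives m_41 = 0.
(m_42) alone gives m_42 = 1.
Now (m_42') is unsatisfied and unit — conflict.
Neither m_21 = 1 nor m_21 = 0 works.
Neither m_12 = 1 nor m_12 = 0 works.
So m_11 must be the other value — set m_11 = 1.
(m_21') alone gives m_21 = 0.
(m_31') alone gives m_31 = 0.
(m_41') alone gives m_41 = 0.
Suppose m_22 = 1.
(m_12') alone gives m_12 = 0.
(m_32') alone gives m_32 = 0.
(m_33) alone gives m_33 = 1.
(m_42') alone gives m_42 = 0.
(m_43) alone gives m_43 = 1.
Now (m_43') is unsatisfied and unit — conflict.
So m_22 must be the other value — set m_22 = 0.
(m_23) alone gives m_23 = 1.
(m_13') alone gives m_13 = 0.
(m_33') alone gives m_33 = 0.
(m_32) alone gives m_32 = 1.
(m_12') alone gives m_12 = 0.
(m_42') alone gives m_42 = 0.
(m_43) alone gives m_43 = 1.
Now (m_43') is unsatisfied and unit — conflict.
Neither m_22 = 1 nor m_22 = 0 works.
Neither m_11 = 1 nor m_11 = 0 works.

UNSATISFIABLE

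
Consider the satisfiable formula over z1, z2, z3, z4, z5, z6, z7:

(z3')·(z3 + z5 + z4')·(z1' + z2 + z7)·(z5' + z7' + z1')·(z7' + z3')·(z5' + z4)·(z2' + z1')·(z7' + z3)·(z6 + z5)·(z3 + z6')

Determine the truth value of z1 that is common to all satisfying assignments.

False

Suppose z1 = 1.
From the singleton clause (z3'), z3 = 0.
From the singleton clause (z2'), z2 = 0.
From the singleton clause (z7), z7 = 1.
But (z7') is also a unit clause — contradiction.
So every satisfying assignment has z1 = False.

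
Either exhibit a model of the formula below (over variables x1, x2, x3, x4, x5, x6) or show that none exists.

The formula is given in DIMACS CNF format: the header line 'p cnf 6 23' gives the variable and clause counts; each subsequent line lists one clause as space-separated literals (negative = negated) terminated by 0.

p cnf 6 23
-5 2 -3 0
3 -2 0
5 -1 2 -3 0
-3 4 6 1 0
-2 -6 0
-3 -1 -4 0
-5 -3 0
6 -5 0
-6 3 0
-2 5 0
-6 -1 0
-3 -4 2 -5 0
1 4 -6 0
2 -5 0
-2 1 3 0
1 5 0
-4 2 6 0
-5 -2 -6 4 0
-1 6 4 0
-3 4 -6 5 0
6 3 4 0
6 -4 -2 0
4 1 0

Case x3 = True:
From the singleton clause (¬x5), x5 = False.
From the singleton clause (¬x2), x2 = False.
From the singleton clause (¬x1), x1 = False.
That conflicts with the unit clause (x1).
That branch fails; take x3 = False instead.
From the singleton clause (¬x2), x2 = False.
From the singleton clause (¬x6), x6 = False.
From the singleton clause (¬x5), x5 = False.
From the singleton clause (x1), x1 = True.
From the singleton clause (¬x4), x4 = False.
That conflicts with the unit clause (x4).
Neither x3 = True nor x3 = False works.

UNSATISFIABLE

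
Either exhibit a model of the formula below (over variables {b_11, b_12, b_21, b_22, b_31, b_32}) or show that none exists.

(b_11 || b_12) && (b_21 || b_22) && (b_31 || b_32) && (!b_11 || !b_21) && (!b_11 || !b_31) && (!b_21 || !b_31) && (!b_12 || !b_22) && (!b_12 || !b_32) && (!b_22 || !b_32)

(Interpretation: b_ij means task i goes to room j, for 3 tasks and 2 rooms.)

Suppose b_11 = true.
The clause (!b_21) is unit, so b_21 = false.
The clause (b_22) is unit, so b_22 = true.
The clause (!b_31) is unit, so b_31 = false.
The clause (b_32) is unit, so b_32 = true.
That conflicts with the unit clause (!b_32).
Backtrack on b_11: now try b_11 = false.
The clause (b_12) is unit, so b_12 = true.
The clause (!b_22) is unit, so b_22 = false.
The clause (b_21) is unit, so b_21 = true.
The clause (!b_31) is unit, so b_31 = false.
The clause (b_32) is unit, so b_32 = true.
That conflicts with the unit clause (!b_32).
Either choice for b_11 ends in contradiction.

UNSATISFIABLE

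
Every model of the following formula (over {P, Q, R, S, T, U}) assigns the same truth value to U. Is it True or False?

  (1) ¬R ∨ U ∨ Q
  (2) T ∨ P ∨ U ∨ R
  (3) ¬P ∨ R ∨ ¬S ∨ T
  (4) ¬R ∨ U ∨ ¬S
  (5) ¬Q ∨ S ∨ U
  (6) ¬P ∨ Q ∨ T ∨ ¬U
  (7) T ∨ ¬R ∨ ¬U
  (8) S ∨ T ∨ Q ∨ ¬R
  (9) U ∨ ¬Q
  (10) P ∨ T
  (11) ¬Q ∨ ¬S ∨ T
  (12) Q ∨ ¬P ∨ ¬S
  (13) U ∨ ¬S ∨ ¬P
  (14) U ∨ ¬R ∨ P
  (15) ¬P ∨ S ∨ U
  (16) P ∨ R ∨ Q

True

Suppose U = False.
The clause (¬Q) is unit, so Q = False.
The clause (¬R) is unit, so R = False.
The clause (P) is unit, so P = True.
The clause (¬S) is unit, so S = False.
But (S) is also a unit clause — contradiction.
So every satisfying assignment has U = True.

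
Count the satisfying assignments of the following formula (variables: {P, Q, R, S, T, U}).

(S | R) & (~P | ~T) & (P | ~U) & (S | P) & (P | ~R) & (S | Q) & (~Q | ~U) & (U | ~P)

There are 2^6 = 64 truth assignments over (P, Q, R, S, T, U).
Split on R. With R = 1, the clauses containing R are satisfied and ~R drops from the rest; 1 of the 2^5 = 32 assignments to the other variables satisfy what remains.
With R = 0, by the same count on the reduced clause set, 5 assignments work.
(One model: P=F, Q=F, R=F, S=T, T=F, U=F.)
Total: 1 + 5 = 6.

6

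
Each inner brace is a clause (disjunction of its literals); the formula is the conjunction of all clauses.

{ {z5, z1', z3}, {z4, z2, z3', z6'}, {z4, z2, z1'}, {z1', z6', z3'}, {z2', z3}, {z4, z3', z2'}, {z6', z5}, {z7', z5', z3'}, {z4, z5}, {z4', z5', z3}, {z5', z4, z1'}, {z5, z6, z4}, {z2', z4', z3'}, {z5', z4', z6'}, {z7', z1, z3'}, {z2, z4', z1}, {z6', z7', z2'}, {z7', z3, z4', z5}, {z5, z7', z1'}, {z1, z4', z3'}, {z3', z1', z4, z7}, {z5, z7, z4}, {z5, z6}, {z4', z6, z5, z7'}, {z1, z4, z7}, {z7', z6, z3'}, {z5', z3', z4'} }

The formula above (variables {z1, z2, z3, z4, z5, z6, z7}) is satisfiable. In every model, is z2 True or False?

Suppose z2 = 1.
From the singleton clause (z3), z3 = 1.
From the singleton clause (z4), z4 = 1.
That conflicts with the unit clause (z4').
So every satisfying assignment has z2 = False.

False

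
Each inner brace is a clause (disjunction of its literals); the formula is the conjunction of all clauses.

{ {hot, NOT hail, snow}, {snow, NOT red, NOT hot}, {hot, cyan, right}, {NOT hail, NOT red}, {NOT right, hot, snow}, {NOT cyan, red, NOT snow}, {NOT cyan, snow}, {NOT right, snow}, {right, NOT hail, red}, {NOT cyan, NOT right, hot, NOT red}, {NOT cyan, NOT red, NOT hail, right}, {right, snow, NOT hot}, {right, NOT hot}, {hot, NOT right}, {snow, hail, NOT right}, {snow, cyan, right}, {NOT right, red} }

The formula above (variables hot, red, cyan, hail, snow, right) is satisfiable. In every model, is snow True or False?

True

Suppose snow = false.
Unit clause (NOT cyan) forces cyan = false.
Unit clause (NOT right) forces right = false.
Now (right) is unsatisfied and unit — conflict.
So every satisfying assignment has snow = True.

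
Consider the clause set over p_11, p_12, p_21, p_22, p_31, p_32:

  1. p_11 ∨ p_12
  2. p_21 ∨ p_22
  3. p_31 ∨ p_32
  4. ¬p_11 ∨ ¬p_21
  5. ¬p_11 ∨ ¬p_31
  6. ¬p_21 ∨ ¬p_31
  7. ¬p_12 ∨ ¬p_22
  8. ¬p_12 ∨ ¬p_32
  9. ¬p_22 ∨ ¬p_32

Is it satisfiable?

Suppose p_11 = True.
(¬p_21) alone gives p_21 = False.
(p_22) alone gives p_22 = True.
(¬p_31) alone gives p_31 = False.
(p_32) alone gives p_32 = True.
Now (¬p_32) is unsatisfied and unit — conflict.
That branch fails; take p_11 = False instead.
(p_12) alone gives p_12 = True.
(¬p_22) alone gives p_22 = False.
(p_21) alone gives p_21 = True.
(¬p_31) alone gives p_31 = False.
(p_32) alone gives p_32 = True.
Now (¬p_32) is unsatisfied and unit — conflict.
Either choice for p_11 ends in contradiction.
No assignment satisfies every clause.

No, unsatisfiable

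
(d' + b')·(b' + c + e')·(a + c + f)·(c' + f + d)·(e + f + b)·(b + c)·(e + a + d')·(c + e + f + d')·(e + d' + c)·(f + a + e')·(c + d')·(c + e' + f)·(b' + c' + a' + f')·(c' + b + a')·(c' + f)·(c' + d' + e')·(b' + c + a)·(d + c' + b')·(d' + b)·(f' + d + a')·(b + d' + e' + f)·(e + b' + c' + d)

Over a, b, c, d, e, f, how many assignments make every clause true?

3

There are 2^6 = 64 truth assignments over (a, b, c, d, e, f).
Split on d. With d = 1, the clauses containing d are satisfied and d' drops from the rest; 0 of the 2^5 = 32 assignments to the other variables satisfy what remains.
With d = 0, by the same count on the reduced clause set, 3 assignments work.
Total: 0 + 3 = 3.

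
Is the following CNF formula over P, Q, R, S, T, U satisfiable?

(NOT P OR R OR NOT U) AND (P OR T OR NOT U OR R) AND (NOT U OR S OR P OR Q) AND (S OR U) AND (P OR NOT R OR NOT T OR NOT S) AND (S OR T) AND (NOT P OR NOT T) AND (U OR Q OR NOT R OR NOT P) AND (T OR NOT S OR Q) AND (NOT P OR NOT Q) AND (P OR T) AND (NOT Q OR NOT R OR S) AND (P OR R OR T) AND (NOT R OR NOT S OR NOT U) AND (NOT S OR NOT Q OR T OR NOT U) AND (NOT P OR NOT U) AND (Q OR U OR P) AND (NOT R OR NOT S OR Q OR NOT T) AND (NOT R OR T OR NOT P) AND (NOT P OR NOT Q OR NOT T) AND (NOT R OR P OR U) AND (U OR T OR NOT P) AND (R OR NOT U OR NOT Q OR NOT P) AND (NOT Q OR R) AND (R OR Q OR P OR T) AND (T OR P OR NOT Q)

Yes, satisfiable

Try S = true.
Try P = false.
The clause (T) is unit, so T = true.
The clause (NOT R) is unit, so R = false.
The clause (NOT Q) is unit, so Q = false.
The clause (U) is unit, so U = true.
All clauses are satisfied.
A satisfying assignment: P: false; Q: false; R: false; S: true; T: true; U: true.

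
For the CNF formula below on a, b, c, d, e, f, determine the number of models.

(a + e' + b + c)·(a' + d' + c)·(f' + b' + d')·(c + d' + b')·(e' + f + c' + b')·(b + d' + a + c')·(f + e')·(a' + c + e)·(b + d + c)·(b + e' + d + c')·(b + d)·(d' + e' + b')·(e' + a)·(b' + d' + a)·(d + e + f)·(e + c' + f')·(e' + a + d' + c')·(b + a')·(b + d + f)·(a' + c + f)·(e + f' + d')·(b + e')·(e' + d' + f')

There are 2^6 = 64 truth assignments over (a, b, c, d, e, f).
Split on f. With f = 1, the clauses containing f are satisfied and f' drops from the rest; 3 of the 2^5 = 32 assignments to the other variables satisfy what remains.
With f = 0, by the same count on the reduced clause set, 2 assignments work.
(One model: a=F, b=F, c=F, d=T, e=F, f=F.)
Total: 3 + 2 = 5.

5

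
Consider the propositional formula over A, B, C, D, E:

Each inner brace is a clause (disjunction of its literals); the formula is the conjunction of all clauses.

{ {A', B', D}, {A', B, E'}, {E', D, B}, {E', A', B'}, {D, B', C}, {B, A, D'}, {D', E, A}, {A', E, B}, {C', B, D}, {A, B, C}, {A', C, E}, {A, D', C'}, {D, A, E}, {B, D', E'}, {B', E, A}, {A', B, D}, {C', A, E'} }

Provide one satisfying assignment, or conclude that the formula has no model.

A: 0; B: 1; C: 0; D: 1; E: 1

Try A = 0.
Try B = 1.
Unit clause (E) forces E = 1.
Unit clause (C') forces C = 0.
Unit clause (D) forces D = 1.
All clauses are satisfied.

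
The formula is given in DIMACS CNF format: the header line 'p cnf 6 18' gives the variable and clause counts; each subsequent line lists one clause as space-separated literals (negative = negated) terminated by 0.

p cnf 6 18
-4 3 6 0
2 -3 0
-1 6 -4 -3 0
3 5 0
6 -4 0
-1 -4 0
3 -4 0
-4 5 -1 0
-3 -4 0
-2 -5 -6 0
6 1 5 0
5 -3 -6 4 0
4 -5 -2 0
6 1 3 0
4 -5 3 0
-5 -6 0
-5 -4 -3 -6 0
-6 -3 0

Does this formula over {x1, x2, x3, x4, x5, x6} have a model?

Yes

Branch on x2: set x2 = True.
Branch on x3: set x3 = True.
From the singleton clause (¬x4), x4 = False.
From the singleton clause (¬x5), x5 = False.
From the singleton clause (¬x6), x6 = False.
From the singleton clause (x1), x1 = True.
All clauses are satisfied.
A satisfying assignment: x1 ↦ True, x2 ↦ True, x3 ↦ True, x4 ↦ False, x5 ↦ False, x6 ↦ False.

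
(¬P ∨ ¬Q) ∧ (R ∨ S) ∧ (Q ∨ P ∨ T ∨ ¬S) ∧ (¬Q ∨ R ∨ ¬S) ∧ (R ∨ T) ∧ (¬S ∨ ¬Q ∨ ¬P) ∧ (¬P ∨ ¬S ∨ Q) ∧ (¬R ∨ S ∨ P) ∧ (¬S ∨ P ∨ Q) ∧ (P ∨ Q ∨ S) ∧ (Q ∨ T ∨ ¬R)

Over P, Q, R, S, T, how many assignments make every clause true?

There are 2^5 = 32 truth assignments over (P, Q, R, S, T).
Split on Q. With Q = True, the clauses containing Q are satisfied and ¬Q drops from the rest; 2 of the 2^4 = 16 assignments to the other variables satisfy what remains.
With Q = False, by the same count on the reduced clause set, 1 assignment works.
Total: 2 + 1 = 3.

3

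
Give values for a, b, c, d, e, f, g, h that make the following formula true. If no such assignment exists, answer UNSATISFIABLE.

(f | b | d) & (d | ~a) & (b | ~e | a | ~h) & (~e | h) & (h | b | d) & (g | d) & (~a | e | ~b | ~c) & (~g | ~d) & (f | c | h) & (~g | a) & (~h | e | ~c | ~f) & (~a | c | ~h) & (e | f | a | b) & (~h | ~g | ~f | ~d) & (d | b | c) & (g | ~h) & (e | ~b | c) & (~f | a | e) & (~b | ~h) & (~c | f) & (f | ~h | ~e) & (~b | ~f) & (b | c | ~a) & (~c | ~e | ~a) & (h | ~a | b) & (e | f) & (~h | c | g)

Case d = 1:
(~g) alone gives g = 0.
(~h) alone gives h = 0.
(~e) alone gives e = 0.
(f) alone gives f = 1.
(a) alone gives a = 1.
(~b) alone gives b = 0.
But (b) is also a unit clause — contradiction.
So d must be the other value — set d = 0.
(~a) alone gives a = 0.
(g) alone gives g = 1.
But (~g) is also a unit clause — contradiction.
Either choice for d ends in contradiction.

UNSATISFIABLE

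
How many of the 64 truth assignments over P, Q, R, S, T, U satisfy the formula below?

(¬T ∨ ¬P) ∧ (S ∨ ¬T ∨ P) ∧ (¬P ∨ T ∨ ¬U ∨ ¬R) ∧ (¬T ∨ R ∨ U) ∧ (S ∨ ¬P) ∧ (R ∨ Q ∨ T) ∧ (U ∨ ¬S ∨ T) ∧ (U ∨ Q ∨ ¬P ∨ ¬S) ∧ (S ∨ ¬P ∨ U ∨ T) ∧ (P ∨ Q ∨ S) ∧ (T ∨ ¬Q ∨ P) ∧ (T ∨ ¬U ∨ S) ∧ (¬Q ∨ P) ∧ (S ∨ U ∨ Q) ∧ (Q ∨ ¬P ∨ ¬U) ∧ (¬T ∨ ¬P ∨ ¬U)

5

There are 2^6 = 64 truth assignments over (P, Q, R, S, T, U).
Split on Q. With Q = True, the clauses containing Q are satisfied and ¬Q drops from the rest; 1 of the 2^5 = 32 assignments to the other variables satisfy what remains.
With Q = False, by the same count on the reduced clause set, 4 assignments work.
(One model: P=F, Q=F, R=F, S=T, T=T, U=T.)
Total: 1 + 4 = 5.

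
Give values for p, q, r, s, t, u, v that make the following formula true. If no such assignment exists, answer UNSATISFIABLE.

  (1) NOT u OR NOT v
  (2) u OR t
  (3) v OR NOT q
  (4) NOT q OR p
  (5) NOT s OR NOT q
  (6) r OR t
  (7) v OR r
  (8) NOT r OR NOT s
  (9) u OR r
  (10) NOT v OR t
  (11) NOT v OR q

p=true, q=false, r=true, s=false, t=true, u=true, v=false

Suppose u = true.
Unit clause (NOT v) forces v = false.
Unit clause (NOT q) forces q = false.
Unit clause (r) forces r = true.
Unit clause (NOT s) forces s = false.
All clauses hold; p, t can take either value.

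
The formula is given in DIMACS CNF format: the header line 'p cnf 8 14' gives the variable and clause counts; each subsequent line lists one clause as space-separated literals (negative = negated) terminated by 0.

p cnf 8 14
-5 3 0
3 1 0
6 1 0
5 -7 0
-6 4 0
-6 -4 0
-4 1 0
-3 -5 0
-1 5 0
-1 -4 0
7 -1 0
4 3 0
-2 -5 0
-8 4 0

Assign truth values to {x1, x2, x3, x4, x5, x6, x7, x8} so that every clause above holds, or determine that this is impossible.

UNSATISFIABLE

Branch on x5: set x5 = False.
(¬x7) alone gives x7 = False.
(¬x1) alone gives x1 = False.
(x3) alone gives x3 = True.
(x6) alone gives x6 = True.
(x4) alone gives x4 = True.
But (¬x4) is also a unit clause — contradiction.
So x5 must be the other value — set x5 = True.
(x3) alone gives x3 = True.
But (¬x3) is also a unit clause — contradiction.
Both values of x5 lead to a conflict.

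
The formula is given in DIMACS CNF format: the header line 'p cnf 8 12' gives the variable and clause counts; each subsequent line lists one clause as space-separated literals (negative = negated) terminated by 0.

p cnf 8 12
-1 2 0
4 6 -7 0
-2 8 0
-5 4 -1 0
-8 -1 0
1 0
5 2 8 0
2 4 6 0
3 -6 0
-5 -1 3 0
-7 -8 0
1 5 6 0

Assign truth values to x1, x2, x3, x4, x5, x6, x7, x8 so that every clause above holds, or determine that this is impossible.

From the singleton clause (x1), x1 = True.
From the singleton clause (x2), x2 = True.
From the singleton clause (x8), x8 = True.
Now (¬x8) is unsatisfied and unit — conflict.

UNSATISFIABLE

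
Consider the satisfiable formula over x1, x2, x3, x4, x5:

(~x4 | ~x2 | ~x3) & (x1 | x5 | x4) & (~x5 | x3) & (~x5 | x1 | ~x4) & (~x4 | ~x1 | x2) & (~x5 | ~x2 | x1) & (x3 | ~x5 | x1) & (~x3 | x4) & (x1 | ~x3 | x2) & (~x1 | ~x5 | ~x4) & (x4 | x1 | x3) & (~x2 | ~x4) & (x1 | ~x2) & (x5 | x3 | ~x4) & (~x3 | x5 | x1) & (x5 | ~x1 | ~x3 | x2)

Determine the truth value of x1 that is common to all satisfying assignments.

True

Suppose x1 = 0.
The clause (~x2) is unit, so x2 = 0.
The clause (~x3) is unit, so x3 = 0.
The clause (~x5) is unit, so x5 = 0.
The clause (x4) is unit, so x4 = 1.
Now (~x4) is unsatisfied and unit — conflict.
So every satisfying assignment has x1 = True.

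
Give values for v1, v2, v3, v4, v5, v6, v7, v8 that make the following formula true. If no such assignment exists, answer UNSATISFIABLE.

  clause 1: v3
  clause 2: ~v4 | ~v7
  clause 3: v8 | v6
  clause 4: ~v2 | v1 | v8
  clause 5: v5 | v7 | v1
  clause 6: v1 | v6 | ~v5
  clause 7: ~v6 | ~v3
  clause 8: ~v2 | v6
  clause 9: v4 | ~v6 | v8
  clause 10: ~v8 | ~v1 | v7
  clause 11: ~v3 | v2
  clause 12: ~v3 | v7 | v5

The clause (v3) is unit, so v3 = 1.
The clause (~v6) is unit, so v6 = 0.
The clause (v8) is unit, so v8 = 1.
The clause (~v2) is unit, so v2 = 0.
But (v2) is also a unit clause — contradiction.

UNSATISFIABLE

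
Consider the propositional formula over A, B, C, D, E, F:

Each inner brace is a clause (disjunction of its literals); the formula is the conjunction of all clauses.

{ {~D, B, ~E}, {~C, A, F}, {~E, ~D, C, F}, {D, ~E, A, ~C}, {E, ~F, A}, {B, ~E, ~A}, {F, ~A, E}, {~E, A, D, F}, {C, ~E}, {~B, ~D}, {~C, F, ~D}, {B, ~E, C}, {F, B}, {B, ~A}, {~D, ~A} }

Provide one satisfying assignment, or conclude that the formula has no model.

A: 1, B: 1, C: 1, D: 0, E: 0, F: 1

Branch on C: set C = 1.
Branch on A: set A = 1.
Unit clause (B) forces B = 1.
Unit clause (~D) forces D = 0.
Branch on F: set F = 1.
Every clause is now satisfied; E is unconstrained.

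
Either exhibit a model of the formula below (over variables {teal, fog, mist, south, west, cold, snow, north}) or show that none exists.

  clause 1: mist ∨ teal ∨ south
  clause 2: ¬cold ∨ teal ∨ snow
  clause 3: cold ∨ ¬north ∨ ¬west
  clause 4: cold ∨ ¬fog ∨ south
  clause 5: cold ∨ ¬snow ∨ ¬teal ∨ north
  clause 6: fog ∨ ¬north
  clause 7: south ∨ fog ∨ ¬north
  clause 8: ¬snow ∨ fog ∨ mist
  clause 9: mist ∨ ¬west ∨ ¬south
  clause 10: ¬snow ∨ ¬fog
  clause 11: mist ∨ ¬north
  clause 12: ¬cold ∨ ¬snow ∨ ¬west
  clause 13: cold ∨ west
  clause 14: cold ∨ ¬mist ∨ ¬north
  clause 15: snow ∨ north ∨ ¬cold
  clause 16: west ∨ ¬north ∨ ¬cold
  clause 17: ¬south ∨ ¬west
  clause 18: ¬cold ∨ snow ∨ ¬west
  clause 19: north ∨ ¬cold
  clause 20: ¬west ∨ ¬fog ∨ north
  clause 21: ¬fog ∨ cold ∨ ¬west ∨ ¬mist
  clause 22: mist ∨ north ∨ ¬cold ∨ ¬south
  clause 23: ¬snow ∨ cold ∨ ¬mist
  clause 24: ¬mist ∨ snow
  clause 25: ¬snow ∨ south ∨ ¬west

teal=True, fog=False, mist=False, south=False, west=True, cold=False, snow=False, north=False

Try fog = False.
Unit clause (¬north) forces north = False.
Unit clause (¬cold) forces cold = False.
Unit clause (west) forces west = True.
Unit clause (¬south) forces south = False.
Unit clause (¬snow) forces snow = False.
Unit clause (¬mist) forces mist = False.
Unit clause (teal) forces teal = True.
All clauses are satisfied.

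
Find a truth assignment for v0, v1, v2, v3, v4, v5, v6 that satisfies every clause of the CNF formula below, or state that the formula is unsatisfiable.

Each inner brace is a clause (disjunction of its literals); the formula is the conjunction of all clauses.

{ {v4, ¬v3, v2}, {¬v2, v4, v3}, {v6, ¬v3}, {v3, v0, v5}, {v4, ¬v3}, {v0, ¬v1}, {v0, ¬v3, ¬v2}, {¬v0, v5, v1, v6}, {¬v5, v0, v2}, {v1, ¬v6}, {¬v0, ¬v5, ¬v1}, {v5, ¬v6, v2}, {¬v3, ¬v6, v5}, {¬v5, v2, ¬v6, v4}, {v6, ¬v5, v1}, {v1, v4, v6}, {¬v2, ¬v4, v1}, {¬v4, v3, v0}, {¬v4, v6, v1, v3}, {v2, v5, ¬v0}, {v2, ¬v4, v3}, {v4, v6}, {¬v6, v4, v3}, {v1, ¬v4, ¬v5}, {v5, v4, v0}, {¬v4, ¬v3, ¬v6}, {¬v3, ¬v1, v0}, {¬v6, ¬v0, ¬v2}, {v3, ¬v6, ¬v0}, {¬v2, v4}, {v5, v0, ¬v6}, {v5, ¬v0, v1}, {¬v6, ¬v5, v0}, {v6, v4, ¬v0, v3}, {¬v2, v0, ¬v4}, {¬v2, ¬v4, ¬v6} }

v0=True; v1=True; v2=True; v3=False; v4=True; v5=False; v6=False

Case v6 = False:
Unit clause (¬v3) forces v3 = False.
Unit clause (v4) forces v4 = True.
Unit clause (v0) forces v0 = True.
Unit clause (v1) forces v1 = True.
Unit clause (¬v5) forces v5 = False.
Unit clause (v2) forces v2 = True.
All clauses are satisfied.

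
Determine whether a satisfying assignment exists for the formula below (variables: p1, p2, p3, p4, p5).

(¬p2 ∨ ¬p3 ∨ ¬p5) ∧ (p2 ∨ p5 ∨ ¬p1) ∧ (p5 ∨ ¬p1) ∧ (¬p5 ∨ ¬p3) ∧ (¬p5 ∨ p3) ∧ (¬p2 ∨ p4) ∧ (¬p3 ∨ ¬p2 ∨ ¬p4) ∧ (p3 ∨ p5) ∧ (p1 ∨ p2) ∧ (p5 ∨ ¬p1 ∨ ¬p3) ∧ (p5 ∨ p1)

No, unsatisfiable

Branch on p5: set p5 = True.
The clause (¬p3) is unit, so p3 = False.
But (p3) is also a unit clause — contradiction.
Backtrack on p5: now try p5 = False.
The clause (¬p1) is unit, so p1 = False.
But (p1) is also a unit clause — contradiction.
Neither p5 = True nor p5 = False works.
No assignment satisfies every clause.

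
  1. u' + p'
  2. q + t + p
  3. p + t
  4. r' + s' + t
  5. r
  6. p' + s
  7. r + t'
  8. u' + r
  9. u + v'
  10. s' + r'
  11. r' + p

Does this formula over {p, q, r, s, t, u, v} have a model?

(r) alone gives r = 1.
(s') alone gives s = 0.
(p') alone gives p = 0.
That conflicts with the unit clause (p).
No assignment satisfies every clause.

Unsatisfiable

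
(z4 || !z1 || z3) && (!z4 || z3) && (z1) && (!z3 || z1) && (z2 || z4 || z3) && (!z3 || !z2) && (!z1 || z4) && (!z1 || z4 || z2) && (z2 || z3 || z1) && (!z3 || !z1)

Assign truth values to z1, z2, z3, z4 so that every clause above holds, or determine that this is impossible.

UNSATISFIABLE

From the singleton clause (z1), z1 = true.
From the singleton clause (z4), z4 = true.
From the singleton clause (z3), z3 = true.
Now (!z3) is unsatisfied and unit — conflict.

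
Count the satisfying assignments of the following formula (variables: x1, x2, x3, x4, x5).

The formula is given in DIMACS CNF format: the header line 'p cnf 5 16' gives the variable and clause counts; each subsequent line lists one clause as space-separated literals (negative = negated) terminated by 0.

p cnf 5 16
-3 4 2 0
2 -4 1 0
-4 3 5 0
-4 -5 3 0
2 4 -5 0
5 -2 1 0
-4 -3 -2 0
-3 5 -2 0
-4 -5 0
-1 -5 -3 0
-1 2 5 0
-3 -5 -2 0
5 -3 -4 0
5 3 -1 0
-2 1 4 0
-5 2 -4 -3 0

There are 2^5 = 32 truth assignments over (x1, x2, x3, x4, x5).
Split on x3. With x3 = True, the clauses containing x3 are satisfied and ¬x3 drops from the rest; 0 of the 2^4 = 16 assignments to the other variables satisfy what remains.
With x3 = False, by the same count on the reduced clause set, 2 assignments work.
Total: 0 + 2 = 2.

2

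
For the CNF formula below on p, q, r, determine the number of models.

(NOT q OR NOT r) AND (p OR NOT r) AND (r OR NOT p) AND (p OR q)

There are 2^3 = 8 truth assignments over (p, q, r).
Check each against the 4 clauses (columns in the order p, q, r):
  F F F  ✗ fails (p OR q)
  F F T  ✗ fails (p OR NOT r)
  F T F  ✓ satisfies all
  F T T  ✗ fails (NOT q OR NOT r)
  T F F  ✗ fails (r OR NOT p)
  T F T  ✓ satisfies all
  T T F  ✗ fails (r OR NOT p)
  T T T  ✗ fails (NOT q OR NOT r)
2 of the 8 rows are models.

2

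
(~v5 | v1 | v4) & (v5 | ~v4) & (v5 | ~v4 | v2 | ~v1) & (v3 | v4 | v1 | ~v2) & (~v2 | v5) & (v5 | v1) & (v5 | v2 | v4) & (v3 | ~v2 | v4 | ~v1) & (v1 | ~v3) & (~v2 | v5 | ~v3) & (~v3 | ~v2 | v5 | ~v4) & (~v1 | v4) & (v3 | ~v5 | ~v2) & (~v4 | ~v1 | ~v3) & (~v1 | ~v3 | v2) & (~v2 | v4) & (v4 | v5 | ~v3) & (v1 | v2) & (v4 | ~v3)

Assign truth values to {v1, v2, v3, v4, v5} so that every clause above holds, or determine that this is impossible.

Suppose v5 = 1.
Suppose v1 = 1.
Unit clause (v4) forces v4 = 1.
Unit clause (~v3) forces v3 = 0.
Unit clause (~v2) forces v2 = 0.
All clauses are satisfied.

v1: 1, v2: 0, v3: 0, v4: 1, v5: 1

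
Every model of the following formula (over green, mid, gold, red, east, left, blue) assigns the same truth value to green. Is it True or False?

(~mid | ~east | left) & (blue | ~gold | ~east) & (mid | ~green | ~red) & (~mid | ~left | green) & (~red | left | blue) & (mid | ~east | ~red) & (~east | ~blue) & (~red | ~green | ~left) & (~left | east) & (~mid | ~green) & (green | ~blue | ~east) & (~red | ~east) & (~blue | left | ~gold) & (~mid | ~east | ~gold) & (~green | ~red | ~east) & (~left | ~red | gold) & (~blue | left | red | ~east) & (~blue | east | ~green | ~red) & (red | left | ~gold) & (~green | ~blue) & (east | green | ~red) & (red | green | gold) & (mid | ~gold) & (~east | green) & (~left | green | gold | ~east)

True

Suppose green = 0.
From the singleton clause (~east), east = 0.
From the singleton clause (~left), left = 0.
From the singleton clause (~red), red = 0.
From the singleton clause (~gold), gold = 0.
Now (gold) is unsatisfied and unit — conflict.
So every satisfying assignment has green = True.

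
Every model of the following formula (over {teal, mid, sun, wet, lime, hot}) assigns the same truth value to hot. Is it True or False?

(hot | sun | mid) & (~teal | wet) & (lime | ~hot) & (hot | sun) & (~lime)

False

Suppose hot = 1.
From the singleton clause (lime), lime = 1.
That conflicts with the unit clause (~lime).
So every satisfying assignment has hot = False.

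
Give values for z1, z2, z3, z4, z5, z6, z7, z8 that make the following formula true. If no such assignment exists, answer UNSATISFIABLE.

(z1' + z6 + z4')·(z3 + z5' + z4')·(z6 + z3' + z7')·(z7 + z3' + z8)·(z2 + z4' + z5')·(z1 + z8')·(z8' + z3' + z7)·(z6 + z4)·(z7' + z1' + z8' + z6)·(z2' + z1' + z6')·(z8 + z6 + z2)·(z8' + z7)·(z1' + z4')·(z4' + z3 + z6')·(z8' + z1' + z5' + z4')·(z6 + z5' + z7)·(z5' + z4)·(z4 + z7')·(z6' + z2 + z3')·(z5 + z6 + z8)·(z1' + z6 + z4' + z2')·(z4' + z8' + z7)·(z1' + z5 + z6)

Case z1 = 0:
From the singleton clause (z8'), z8 = 0.
Case z7 = 1:
From the singleton clause (z4), z4 = 1.
Case z3 = 1:
From the singleton clause (z6), z6 = 1.
From the singleton clause (z2), z2 = 1.
No clause remains; z5 is free.

z1=0,  z2=1,  z3=1,  z4=1,  z5=0,  z6=1,  z7=1,  z8=0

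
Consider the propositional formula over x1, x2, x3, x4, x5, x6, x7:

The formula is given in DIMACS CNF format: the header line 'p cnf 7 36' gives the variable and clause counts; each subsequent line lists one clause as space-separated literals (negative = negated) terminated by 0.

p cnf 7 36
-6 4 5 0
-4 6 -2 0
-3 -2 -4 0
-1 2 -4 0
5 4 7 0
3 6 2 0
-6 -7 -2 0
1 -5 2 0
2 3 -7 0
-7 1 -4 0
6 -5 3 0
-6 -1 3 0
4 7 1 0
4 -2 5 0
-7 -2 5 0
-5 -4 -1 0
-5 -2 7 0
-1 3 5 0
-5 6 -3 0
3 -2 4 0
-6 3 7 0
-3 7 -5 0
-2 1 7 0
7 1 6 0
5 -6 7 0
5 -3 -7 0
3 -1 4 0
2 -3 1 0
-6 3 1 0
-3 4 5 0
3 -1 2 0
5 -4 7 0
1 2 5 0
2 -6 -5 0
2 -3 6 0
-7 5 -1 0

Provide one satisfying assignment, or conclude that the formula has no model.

UNSATISFIABLE

Branch on x6: set x6 = False.
Branch on x4: set x4 = False.
Branch on x5: set x5 = True.
(x3) alone gives x3 = True.
Now (¬x3) is unsatisfied and unit — conflict.
So x5 must be the other value — set x5 = False.
(x7) alone gives x7 = True.
(¬x2) alone gives x2 = False.
(x3) alone gives x3 = True.
Now (¬x3) is unsatisfied and unit — conflict.
Either choice for x5 ends in contradiction.
So x4 must be the other value — set x4 = True.
(¬x2) alone gives x2 = False.
(¬x1) alone gives x1 = False.
(x3) alone gives x3 = True.
Now (¬x3) is unsatisfied and unit — conflict.
Either choice for x4 ends in contradiction.
So x6 must be the other value — set x6 = True.
Branch on x4: set x4 = True.
Branch on x3: set x3 = False.
(¬x1) alone gives x1 = False.
Now (x1) is unsatisfied and unit — conflict.
So x3 must be the other value — set x3 = True.
(¬x2) alone gives x2 = False.
(¬x1) alone gives x1 = False.
Now (x1) is unsatisfied and unit — conflict.
Either choice for x3 ends in contradiction.
So x4 must be the other value — set x4 = False.
(x5) alone gives x5 = True.
(x2) alone gives x2 = True.
(¬x7) alone gives x7 = False.
Now (x7) is unsatisfied and unit — conflict.
Either choice for x4 ends in contradiction.
Either choice for x6 ends in contradiction.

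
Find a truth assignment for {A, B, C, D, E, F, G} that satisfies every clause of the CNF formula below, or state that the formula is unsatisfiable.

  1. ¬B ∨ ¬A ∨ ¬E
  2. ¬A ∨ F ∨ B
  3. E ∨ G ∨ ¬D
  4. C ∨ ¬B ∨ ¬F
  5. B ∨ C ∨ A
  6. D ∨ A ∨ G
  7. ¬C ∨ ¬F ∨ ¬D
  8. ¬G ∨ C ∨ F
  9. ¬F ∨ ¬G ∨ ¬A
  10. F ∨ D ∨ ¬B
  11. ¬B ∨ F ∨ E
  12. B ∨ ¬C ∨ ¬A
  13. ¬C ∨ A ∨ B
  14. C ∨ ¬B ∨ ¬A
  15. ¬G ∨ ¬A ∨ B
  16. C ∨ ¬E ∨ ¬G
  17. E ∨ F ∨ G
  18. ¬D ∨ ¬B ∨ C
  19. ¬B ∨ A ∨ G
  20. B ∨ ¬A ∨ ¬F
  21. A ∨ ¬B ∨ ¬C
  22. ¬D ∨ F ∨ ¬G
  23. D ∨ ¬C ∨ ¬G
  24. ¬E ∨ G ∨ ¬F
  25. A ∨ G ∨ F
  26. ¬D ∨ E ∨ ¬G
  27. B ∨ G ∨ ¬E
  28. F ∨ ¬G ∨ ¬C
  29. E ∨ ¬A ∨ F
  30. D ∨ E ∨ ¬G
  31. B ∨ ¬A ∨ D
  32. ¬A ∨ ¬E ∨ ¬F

Case B = True:
Case A = True:
(¬E) alone gives E = False.
(F) alone gives F = True.
(C) alone gives C = True.
(¬D) alone gives D = False.
(¬G) alone gives G = False.
All clauses are satisfied.

A: True, B: True, C: True, D: False, E: False, F: True, G: False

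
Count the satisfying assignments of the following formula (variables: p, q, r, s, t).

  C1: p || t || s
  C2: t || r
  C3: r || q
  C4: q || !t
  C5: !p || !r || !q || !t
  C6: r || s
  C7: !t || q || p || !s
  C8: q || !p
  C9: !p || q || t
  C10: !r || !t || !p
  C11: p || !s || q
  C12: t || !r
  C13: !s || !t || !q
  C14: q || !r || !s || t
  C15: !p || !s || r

1

There are 2^5 = 32 truth assignments over (p, q, r, s, t).
Split on q. With q = true, the clauses containing q are satisfied and !q drops from the rest; 1 of the 2^4 = 16 assignments to the other variables satisfy what remains.
With q = false, by the same count on the reduced clause set, 0 assignments work.
(One model: p=F, q=T, r=T, s=F, t=T.)
Total: 1 + 0 = 1.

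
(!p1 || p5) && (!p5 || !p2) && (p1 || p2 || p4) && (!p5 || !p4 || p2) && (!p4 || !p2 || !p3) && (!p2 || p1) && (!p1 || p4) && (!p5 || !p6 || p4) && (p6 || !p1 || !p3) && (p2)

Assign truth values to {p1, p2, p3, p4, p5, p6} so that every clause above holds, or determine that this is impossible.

From the singleton clause (p2), p2 = true.
From the singleton clause (!p5), p5 = false.
From the singleton clause (!p1), p1 = false.
Now (p1) is unsatisfied and unit — conflict.

UNSATISFIABLE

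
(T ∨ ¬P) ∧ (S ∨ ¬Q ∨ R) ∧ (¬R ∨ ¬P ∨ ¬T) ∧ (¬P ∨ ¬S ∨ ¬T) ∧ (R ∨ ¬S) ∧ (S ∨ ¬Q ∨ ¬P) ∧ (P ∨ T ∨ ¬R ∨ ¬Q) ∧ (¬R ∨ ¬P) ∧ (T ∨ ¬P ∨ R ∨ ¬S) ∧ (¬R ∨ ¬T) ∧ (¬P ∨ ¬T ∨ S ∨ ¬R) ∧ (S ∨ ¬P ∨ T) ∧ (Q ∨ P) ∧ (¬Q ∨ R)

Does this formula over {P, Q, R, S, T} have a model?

Suppose T = True.
(¬R) alone gives R = False.
(¬S) alone gives S = False.
(¬Q) alone gives Q = False.
(P) alone gives P = True.
All clauses are satisfied.
A satisfying assignment: P: True,  Q: False,  R: False,  S: False,  T: True.

Yes, satisfiable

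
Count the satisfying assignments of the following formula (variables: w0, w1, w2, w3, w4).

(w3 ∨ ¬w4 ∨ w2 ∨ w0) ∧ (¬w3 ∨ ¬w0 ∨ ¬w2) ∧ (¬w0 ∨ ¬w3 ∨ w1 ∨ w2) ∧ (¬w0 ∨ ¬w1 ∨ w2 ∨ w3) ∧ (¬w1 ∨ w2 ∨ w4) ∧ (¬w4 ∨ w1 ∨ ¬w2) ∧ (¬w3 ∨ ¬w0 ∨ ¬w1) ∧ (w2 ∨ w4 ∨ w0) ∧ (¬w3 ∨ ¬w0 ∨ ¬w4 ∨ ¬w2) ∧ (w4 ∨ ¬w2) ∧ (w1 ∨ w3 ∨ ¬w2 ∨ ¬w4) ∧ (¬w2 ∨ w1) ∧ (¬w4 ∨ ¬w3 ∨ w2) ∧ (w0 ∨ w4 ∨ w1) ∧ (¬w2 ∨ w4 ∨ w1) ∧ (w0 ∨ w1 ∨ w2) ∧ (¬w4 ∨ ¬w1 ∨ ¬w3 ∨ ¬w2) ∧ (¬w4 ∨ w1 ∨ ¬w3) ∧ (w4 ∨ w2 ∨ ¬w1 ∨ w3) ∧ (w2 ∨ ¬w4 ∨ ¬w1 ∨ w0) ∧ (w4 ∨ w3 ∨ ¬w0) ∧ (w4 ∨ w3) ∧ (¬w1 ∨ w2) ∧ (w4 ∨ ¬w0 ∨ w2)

There are 2^5 = 32 truth assignments over (w0, w1, w2, w3, w4).
Split on w2. With w2 = True, the clauses containing w2 are satisfied and ¬w2 drops from the rest; 2 of the 2^4 = 16 assignments to the other variables satisfy what remains.
With w2 = False, by the same count on the reduced clause set, 1 assignment works.
Total: 2 + 1 = 3.

3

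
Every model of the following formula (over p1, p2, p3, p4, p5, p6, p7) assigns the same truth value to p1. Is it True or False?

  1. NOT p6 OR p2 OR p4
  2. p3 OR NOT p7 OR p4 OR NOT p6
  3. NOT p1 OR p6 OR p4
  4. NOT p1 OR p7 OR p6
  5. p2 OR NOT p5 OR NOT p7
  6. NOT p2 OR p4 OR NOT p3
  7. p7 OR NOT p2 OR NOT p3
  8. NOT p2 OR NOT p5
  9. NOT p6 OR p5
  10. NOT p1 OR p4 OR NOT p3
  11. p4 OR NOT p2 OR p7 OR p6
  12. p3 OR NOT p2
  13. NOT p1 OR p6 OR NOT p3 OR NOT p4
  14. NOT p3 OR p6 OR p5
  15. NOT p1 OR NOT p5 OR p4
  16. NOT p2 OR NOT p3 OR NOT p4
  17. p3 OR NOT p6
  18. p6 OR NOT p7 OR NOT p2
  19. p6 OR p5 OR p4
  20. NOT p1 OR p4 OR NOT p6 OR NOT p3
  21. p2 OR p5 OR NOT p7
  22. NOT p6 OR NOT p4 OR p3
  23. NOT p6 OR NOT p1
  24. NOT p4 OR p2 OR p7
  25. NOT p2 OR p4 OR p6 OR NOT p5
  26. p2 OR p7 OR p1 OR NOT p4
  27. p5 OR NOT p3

Suppose p1 = true.
The clause (NOT p6) is unit, so p6 = false.
The clause (p4) is unit, so p4 = true.
The clause (p7) is unit, so p7 = true.
The clause (NOT p3) is unit, so p3 = false.
The clause (NOT p2) is unit, so p2 = false.
The clause (NOT p5) is unit, so p5 = false.
But (p5) is also a unit clause — contradiction.
So every satisfying assignment has p1 = False.

False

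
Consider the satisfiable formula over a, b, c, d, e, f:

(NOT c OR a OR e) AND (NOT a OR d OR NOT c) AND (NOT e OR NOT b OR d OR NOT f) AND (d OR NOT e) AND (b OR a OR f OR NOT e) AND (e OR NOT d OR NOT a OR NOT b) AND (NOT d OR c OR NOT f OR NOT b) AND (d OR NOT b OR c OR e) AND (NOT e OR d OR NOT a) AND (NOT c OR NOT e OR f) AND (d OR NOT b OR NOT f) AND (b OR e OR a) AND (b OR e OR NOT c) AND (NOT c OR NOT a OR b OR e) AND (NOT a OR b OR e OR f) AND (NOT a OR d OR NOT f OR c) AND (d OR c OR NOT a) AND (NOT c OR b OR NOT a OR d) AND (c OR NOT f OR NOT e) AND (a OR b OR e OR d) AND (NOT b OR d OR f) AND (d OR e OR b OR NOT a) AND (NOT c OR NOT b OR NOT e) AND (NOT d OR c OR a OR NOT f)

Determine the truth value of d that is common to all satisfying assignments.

True

Suppose d = false.
Unit clause (NOT e) forces e = false.
Branch on c: set c = false.
Unit clause (NOT b) forces b = false.
Unit clause (a) forces a = true.
That conflicts with the unit clause (NOT a).
So c must be the other value — set c = true.
Unit clause (a) forces a = true.
That conflicts with the unit clause (NOT a).
Neither c = true nor c = false works.
So every satisfying assignment has d = True.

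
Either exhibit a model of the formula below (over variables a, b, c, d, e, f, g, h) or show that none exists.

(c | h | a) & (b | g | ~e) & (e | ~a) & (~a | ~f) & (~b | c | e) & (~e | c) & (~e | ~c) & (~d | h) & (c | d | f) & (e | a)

Try e = 1.
Unit clause (c) forces c = 1.
That conflicts with the unit clause (~c).
So e must be the other value — set e = 0.
Unit clause (~a) forces a = 0.
That conflicts with the unit clause (a).
Either choice for e ends in contradiction.

UNSATISFIABLE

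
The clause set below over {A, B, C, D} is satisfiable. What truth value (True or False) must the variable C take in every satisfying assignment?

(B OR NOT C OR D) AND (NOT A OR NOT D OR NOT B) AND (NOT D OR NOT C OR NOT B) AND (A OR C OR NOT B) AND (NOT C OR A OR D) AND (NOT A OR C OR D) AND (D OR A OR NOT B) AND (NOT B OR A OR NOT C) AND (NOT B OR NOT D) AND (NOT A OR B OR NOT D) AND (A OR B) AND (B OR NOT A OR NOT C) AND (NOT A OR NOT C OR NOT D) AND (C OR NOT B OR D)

Suppose C = false.
Branch on A: set A = true.
From the singleton clause (D), D = true.
From the singleton clause (NOT B), B = false.
That conflicts with the unit clause (B).
Backtrack on A: now try A = false.
From the singleton clause (NOT B), B = false.
That conflicts with the unit clause (B).
Either choice for A ends in contradiction.
So every satisfying assignment has C = True.

True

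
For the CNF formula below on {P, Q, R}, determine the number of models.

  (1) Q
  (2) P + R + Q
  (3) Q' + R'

2

There are 2^3 = 8 truth assignments over (P, Q, R).
Check each against the 3 clauses (columns in the order P, Q, R):
  F F F  ✗ fails (Q)
  F F T  ✗ fails (Q)
  F T F  ✓ satisfies all
  F T T  ✗ fails (Q' + R')
  T F F  ✗ fails (Q)
  T F T  ✗ fails (Q)
  T T F  ✓ satisfies all
  T T T  ✗ fails (Q' + R')
2 of the 8 rows are models.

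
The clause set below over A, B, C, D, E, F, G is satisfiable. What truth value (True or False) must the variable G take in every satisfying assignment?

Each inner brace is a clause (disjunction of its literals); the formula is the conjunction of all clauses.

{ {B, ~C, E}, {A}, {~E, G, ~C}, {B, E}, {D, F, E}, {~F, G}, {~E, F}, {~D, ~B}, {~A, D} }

True

Suppose G = 0.
(A) alone gives A = 1.
(~F) alone gives F = 0.
(~E) alone gives E = 0.
(B) alone gives B = 1.
(D) alone gives D = 1.
That conflicts with the unit clause (~D).
So every satisfying assignment has G = True.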